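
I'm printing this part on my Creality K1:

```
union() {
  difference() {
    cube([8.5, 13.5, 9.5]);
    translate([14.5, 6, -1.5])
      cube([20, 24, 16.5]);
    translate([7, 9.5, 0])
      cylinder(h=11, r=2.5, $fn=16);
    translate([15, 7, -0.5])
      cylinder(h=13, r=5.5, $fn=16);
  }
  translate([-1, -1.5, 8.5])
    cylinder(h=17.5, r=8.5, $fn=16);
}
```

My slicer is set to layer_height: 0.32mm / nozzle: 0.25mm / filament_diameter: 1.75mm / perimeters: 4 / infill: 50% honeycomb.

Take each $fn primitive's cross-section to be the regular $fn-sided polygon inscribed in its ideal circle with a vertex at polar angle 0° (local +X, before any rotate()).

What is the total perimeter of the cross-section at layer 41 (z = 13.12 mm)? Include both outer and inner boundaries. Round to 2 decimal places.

At z = 13.12 mm: the cube is absent (z outside [0, 9.5]); the 20×24 cube at (14.5, 6) contributes its full rectangle (perimeter 88.00 mm); the cylinder at (7, 9.5) is absent (z outside [0, 11]); the cylinder at (15, 7) does not reach this height (z outside [-0.5, 12.5]); Taking the first minus the rest: the first operand is absent here, so nothing remains; the r=8.5 cylinder at (-1, -1.5) gives a regular 16-gon of circumradius 8.5 (constant along its height) (perimeter = 2·16·8.500·sin(180°/16) = 53.06 mm); Taking the union: only the r=8.5 cylinder at (-1, -1.5) is present, so the union is just that shape — boundary = 53.06 mm. Overall, the cross-section is a single solid region. Total boundary length (outer) = 53.06 mm.

53.06 mm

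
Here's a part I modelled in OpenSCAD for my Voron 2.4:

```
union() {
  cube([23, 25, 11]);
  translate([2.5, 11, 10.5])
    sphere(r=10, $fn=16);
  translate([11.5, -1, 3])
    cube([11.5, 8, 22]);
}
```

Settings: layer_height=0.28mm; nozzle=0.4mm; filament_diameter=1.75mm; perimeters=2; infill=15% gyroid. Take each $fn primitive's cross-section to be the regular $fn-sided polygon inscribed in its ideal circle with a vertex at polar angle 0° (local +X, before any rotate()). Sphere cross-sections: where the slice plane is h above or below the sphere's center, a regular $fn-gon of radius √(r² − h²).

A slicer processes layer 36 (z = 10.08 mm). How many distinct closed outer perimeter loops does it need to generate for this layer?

1

At z = 10.08 mm: the cube (footprint 23×25) is included at this height; the r=10 sphere at (2.5, 11) contributes a regular 16-gon of circumradius √(10²−0.42²) = 9.991; the 11.5×8 cube at (11.5, -1) contributes its full rectangle; Taking the union: the regions partially overlap (shared area 282.02 mm²), so overlapping operands fuse into one piece — 1 connected region. The result has 1 disconnected region.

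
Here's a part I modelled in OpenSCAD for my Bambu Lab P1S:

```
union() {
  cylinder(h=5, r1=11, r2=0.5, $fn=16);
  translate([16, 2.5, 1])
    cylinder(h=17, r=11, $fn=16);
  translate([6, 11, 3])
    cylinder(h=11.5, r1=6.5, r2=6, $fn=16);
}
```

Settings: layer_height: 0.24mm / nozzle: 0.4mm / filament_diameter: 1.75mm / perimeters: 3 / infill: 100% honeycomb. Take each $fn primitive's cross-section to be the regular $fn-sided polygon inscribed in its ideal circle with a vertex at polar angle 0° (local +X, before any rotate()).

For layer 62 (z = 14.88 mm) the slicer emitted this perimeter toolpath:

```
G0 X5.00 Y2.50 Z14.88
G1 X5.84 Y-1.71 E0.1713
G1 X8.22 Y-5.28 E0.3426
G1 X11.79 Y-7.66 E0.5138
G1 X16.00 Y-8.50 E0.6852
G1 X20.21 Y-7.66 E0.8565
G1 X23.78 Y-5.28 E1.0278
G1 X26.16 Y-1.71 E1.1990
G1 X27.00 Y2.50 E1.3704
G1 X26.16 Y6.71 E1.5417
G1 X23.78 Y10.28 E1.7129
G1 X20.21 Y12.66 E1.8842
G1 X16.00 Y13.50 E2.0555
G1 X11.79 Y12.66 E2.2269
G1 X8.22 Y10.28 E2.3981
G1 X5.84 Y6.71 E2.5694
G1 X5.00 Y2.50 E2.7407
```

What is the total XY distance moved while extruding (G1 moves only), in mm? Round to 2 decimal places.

68.67 mm

Sum the Euclidean lengths of each G1 segment: total = 68.67 mm.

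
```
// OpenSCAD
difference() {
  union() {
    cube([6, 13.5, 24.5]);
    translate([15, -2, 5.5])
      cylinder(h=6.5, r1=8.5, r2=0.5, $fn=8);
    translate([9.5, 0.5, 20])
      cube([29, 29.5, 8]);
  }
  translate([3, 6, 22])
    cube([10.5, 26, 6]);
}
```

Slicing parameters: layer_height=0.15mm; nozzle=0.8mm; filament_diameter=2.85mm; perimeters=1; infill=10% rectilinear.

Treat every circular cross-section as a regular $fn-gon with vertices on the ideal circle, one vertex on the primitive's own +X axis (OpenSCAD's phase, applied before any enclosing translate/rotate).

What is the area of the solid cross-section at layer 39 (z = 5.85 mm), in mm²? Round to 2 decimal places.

265.17 mm²

At z = 5.85 mm: the cube (footprint 6×13.5) is included at this height (area 81.00 mm²); the cone at (15, -2) (r1=8.5→r2=0.5) has section circumradius 8.069 here — a regular 8-gon (area = (8/2)·8.069²·sin(360°/8) = 184.17 mm²); the cube at (9.5, 0.5) is absent (z outside [20, 28]); Taking the union: the 2 present regions are separate (no shared area or edge), so areas and boundary lengths simply add and each stays a separate island — area = 265.17 mm²; the cube at (3, 6) is absent (z outside [22, 28]); Subtracting the remaining from the first: none of the subtracted shapes is present at this height, so the result so far is unchanged — area = 265.17 mm². Overall, the cross-section has 2 separate islands. Net area = 265.17 mm².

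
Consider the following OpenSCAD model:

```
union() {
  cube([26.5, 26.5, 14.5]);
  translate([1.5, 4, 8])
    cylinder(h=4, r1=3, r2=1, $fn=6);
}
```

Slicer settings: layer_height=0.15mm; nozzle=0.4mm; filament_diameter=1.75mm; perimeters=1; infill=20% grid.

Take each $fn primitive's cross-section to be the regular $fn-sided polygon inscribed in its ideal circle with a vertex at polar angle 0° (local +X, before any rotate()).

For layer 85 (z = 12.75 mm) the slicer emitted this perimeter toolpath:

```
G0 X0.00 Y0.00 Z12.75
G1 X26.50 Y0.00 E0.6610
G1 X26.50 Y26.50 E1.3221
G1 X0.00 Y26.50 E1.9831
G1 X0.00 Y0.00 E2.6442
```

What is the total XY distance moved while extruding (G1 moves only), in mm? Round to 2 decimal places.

106.00 mm

Sum the Euclidean lengths of each G1 segment: total = 106.00 mm.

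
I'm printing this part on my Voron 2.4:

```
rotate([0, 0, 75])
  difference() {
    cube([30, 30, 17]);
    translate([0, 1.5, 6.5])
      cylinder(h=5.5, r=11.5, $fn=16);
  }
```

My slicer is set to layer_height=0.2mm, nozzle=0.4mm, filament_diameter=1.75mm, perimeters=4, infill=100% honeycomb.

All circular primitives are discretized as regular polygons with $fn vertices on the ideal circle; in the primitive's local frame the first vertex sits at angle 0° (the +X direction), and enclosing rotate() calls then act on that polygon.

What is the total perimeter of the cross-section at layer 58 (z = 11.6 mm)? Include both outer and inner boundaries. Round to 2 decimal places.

115.28 mm

At z = 11.6 mm: the cube (footprint 30×30) is included at this height (perimeter 120.00 mm); the r=11.5 cylinder at (0, 1.5) gives a regular 16-gon of circumradius 11.5 (constant along its height) (perimeter = 2·16·11.500·sin(180°/16) = 71.79 mm); After the difference (first − rest): starting from the 30×30 cube, the r=11.5 cylinder at (0, 1.5) partially overlaps it — only the 118.25 mm² overlap (of its 404.88 mm²) is removed, clipping the outline — boundary = 115.28 mm; (whole slice rotated 75° about Z — lengths, areas and connectivity unchanged). Overall, the cross-section is a single solid region. Total boundary length (outer) = 115.28 mm.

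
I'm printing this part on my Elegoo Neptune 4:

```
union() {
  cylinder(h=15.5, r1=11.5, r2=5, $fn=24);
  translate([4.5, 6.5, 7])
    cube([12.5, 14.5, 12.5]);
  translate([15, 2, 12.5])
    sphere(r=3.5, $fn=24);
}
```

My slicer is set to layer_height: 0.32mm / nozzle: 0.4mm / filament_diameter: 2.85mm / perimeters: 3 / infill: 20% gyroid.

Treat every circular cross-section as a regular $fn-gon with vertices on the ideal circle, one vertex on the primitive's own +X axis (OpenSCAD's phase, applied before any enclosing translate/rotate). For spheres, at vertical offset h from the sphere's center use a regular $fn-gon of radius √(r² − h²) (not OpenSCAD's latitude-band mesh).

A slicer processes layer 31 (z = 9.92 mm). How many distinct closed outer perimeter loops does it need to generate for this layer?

3

At z = 9.92 mm: the cone: at t=0.640 of its height the radius interpolates to r₁+(r₂−r₁)t = 7.340, giving a regular 24-gon of that circumradius; the cube at (4.5, 6.5) is present — its section is the full 12.5×14.5 rectangle; the r=3.5 sphere at (15, 2) contributes a regular 24-gon of circumradius √(3.5²−2.58²) = 2.365; Taking the union: the 3 present regions are separate (no shared area or edge), so areas and boundary lengths simply add and each stays a separate island — 3 connected regions. The result has 3 disconnected regions.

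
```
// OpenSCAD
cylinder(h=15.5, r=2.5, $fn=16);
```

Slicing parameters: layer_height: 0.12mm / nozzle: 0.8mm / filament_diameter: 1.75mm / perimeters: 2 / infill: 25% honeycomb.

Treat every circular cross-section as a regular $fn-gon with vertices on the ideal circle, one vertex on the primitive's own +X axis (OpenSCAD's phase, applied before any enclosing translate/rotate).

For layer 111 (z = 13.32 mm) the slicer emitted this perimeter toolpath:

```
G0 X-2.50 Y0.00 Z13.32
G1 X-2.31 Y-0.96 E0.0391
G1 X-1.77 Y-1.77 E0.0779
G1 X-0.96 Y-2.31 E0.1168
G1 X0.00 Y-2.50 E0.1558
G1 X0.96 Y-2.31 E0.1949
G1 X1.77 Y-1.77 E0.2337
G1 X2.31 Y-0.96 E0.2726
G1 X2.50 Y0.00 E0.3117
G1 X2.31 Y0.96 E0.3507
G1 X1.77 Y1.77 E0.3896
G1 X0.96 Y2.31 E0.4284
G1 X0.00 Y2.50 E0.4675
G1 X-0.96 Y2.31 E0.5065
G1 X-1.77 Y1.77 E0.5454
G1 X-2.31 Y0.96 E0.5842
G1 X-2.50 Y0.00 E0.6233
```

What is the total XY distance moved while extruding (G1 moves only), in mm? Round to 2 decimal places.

Sum the Euclidean lengths of each G1 segment: total = 15.62 mm.

15.62 mm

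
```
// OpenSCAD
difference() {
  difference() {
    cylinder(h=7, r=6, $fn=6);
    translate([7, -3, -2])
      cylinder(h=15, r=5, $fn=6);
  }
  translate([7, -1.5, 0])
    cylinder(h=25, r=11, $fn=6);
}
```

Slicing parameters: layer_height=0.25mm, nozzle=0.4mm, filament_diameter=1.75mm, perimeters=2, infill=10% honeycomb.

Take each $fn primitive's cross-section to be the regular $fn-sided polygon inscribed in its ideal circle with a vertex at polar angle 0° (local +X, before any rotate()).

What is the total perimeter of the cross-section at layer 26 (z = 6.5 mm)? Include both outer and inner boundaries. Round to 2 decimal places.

28.00 mm

At z = 6.5 mm: the r=6 cylinder gives a regular 6-gon of circumradius 6 (constant along its height) (perimeter = 2·6·6.000·sin(180°/6) = 36.00 mm); the r=5 cylinder at (7, -3) contributes a regular 6-gon of circumradius 5 (perimeter = 2·6·5.000·sin(180°/6) = 30.00 mm); Subtracting the remaining from the first: starting from the r=6 cylinder, the r=5 cylinder at (7, -3) partially overlaps it — only the 11.03 mm² overlap (of its 64.95 mm²) is removed, clipping the outline — boundary = 36.73 mm; the cylinder at (7, -1.5): section is a regular 6-gon, circumradius r=11 (perimeter = 2·6·11.000·sin(180°/6) = 66.00 mm); Taking the first minus the rest: starting from that combined region, the r=11 cylinder at (7, -1.5) partially overlaps it — only the 60.42 mm² overlap (of its 314.37 mm²) is removed, clipping the outline — boundary = 28.00 mm. Overall, the cross-section is a single solid region. Total boundary length (outer) = 28.00 mm.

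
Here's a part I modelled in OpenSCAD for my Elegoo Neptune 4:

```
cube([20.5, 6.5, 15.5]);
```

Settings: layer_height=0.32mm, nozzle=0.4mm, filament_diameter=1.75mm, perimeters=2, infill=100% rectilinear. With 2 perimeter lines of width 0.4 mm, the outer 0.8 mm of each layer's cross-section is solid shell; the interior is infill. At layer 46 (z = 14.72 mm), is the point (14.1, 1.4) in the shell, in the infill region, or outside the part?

infill

At z = 14.72 mm: the cube (footprint 20.5×6.5) is included at this height. Overall, the cross-section is a single solid region. The nearest boundary edge runs (0.00, 0.00)→(20.50, 0.00); distance from the point to it = 1.40 mm. The point is inside the cross-section and 1.40 mm from the nearest boundary — more than the 0.8 mm shell width (2 × 0.4), so it's in the infill interior.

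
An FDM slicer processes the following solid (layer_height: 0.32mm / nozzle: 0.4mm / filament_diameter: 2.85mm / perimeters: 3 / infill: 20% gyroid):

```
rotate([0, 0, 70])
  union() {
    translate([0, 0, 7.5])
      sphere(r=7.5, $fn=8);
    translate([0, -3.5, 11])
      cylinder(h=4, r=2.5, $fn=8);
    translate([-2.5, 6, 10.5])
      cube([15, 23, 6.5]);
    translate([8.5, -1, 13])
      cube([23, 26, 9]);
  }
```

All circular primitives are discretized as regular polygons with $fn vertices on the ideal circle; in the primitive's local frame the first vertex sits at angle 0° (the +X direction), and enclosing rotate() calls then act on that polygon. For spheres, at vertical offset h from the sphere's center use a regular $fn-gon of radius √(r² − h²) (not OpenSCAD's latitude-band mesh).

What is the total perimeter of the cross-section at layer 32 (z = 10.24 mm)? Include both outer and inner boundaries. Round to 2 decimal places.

At z = 10.24 mm: the r=7.5 sphere slices to a regular 8-gon of circumradius 6.982 (√(r²−h²) with h=2.74 from center) (perimeter = 2·8·6.982·sin(180°/8) = 42.75 mm); the cylinder at (0, -3.5) does not reach this height (z outside [11, 15]); the cube at (-2.5, 6) does not reach this height (z outside [10.5, 17]); the cube at (8.5, -1) is not intersected at this z (z outside [13, 22]); Merging all regions: only the r=7.5 sphere is present, so the union is just that shape — boundary = 42.75 mm; (whole slice rotated 70° about Z — lengths, areas and connectivity unchanged). Overall, the cross-section is a single solid region. Total boundary length (outer) = 42.75 mm.

42.75 mm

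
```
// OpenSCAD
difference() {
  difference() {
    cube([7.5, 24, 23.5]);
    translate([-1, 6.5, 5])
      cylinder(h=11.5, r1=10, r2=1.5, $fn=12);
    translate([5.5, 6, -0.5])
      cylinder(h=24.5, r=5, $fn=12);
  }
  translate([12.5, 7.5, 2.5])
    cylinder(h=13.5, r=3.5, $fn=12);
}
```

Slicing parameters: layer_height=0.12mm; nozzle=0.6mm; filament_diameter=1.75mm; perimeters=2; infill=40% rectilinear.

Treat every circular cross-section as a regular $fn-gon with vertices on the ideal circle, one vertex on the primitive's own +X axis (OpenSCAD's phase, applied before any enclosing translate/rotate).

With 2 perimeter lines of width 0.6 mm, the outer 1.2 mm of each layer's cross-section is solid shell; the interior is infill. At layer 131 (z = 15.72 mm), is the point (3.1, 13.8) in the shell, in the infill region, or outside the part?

At z = 15.72 mm: the 7.5×24 cube contributes its full rectangle; the cone at (-1, 6.5) contributes a regular 12-gon of circumradius 2.077 (interpolated between r1=10 and r2=1.5 at t=0.932); the r=5 cylinder at (5.5, 6) contributes a regular 12-gon of circumradius 5; Taking the first minus the rest: starting from the 7.5×24 cube, the cone at (-1, 6.5) partially overlaps it — only the 2.58 mm² overlap (of its 12.94 mm²) is removed, clipping the outline; the r=5 cylinder at (5.5, 6) partially overlaps it — only the 55.85 mm² overlap (of its 75.00 mm²) is removed, clipping the outline — 2 connected regions; the cylinder at (12.5, 7.5): section is a regular 12-gon, circumradius r=3.5; Subtracting the remaining from the first: starting from that combined region, the r=3.5 cylinder at (12.5, 7.5) misses the remaining region (no effect) — 2 connected regions. Overall, the cross-section has 2 separate islands. The nearest boundary edge runs (0.00, 8.31)→(0.00, 24.00); distance from the point to it = 3.10 mm. (Shell/infill is judged within the island containing the point — the largest one.) The point is inside the cross-section and 3.10 mm from the nearest boundary — more than the 1.2 mm shell width (2 × 0.6), so it's in the infill interior.

infill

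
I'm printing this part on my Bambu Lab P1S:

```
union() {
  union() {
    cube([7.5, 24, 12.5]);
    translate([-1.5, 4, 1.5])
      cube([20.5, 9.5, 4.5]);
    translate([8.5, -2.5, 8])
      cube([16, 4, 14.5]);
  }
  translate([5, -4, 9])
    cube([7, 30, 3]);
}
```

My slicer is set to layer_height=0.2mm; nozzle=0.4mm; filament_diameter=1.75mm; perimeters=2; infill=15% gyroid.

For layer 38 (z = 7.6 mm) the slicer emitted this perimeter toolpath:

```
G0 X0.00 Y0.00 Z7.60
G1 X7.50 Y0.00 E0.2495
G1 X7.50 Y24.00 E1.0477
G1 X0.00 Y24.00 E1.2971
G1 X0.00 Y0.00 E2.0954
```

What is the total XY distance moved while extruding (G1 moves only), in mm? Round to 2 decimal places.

63.00 mm

Sum the Euclidean lengths of each G1 segment: total = 63.00 mm.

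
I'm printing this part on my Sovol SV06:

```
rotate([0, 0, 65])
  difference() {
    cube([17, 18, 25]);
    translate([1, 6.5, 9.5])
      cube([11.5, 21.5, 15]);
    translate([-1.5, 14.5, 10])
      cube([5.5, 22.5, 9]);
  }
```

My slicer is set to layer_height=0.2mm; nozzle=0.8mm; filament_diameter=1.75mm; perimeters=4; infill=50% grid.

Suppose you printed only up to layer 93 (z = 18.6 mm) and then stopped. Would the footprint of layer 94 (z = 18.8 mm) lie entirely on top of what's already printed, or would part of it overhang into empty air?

entirely on top

Compare the two slices. At z = 18.6: the 17×18 cube contributes its full rectangle (area 306.00 mm²); the cube at (1, 6.5) is present — its section is the full 11.5×21.5 rectangle (area 247.25 mm²); the cube at (-1.5, 14.5) is present — its section is the full 5.5×22.5 rectangle (area 123.75 mm²); Subtracting the remaining from the first: starting from the 17×18 cube (306.00 mm²), the 11.5×21.5 cube at (1, 6.5) partially overlaps it — only the 132.25 mm² overlap (of its 247.25 mm²) is removed, clipping the outline; the 5.5×22.5 cube at (-1.5, 14.5) partially overlaps it — only the 3.50 mm² overlap (of its 123.75 mm²) is removed, clipping the outline — area = 170.25 mm²; (rotated 65° about Z; rotation is an isometry so areas/perimeters/island counts are preserved). At z = 18.8: the cube is present — its section is the full 17×18 rectangle (area 306.00 mm²); the cube at (1, 6.5) is present — its section is the full 11.5×21.5 rectangle (area 247.25 mm²); the cube at (-1.5, 14.5) is present — its section is the full 5.5×22.5 rectangle (area 123.75 mm²); Subtracting the remaining from the first: starting from the 17×18 cube (306.00 mm²), the 11.5×21.5 cube at (1, 6.5) partially overlaps it — only the 132.25 mm² overlap (of its 247.25 mm²) is removed, clipping the outline; the 5.5×22.5 cube at (-1.5, 14.5) partially overlaps it — only the 3.50 mm² overlap (of its 123.75 mm²) is removed, clipping the outline — area = 170.25 mm²; (rotated 65° about Z; rotation is an isometry so areas/perimeters/island counts are preserved). Checking containment: the cross-section at z = 18.8 is a subset of the cross-section at z = 18.6.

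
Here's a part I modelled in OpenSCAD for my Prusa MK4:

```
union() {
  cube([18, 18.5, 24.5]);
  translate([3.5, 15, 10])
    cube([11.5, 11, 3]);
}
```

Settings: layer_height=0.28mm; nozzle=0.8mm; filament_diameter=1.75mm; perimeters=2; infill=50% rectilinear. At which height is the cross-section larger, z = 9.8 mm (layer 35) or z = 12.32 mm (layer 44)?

Layer 35 (z = 9.8): the cube (footprint 18×18.5) is included at this height (area 333.00 mm²); the cube at (3.5, 15) does not reach this height (z outside [10, 13]); Combining (union): only the 18×18.5 cube is present, so the union is just that shape — area = 333.00 mm². So its area = 333.00 mm². Layer 44 (z = 12.32): the 18×18.5 cube contributes its full rectangle (area 333.00 mm²); the cube at (3.5, 15) (footprint 11.5×11) is included at this height (area 126.50 mm²); Combining (union): the regions partially overlap — summed areas 459.50 mm² minus the doubly-counted overlap 40.25 mm² gives 419.25 mm² — area = 419.25 mm². So its area = 419.25 mm². Layer 44 is larger (419.25 vs 333.00 mm²).

layer 44 (z = 12.32 mm)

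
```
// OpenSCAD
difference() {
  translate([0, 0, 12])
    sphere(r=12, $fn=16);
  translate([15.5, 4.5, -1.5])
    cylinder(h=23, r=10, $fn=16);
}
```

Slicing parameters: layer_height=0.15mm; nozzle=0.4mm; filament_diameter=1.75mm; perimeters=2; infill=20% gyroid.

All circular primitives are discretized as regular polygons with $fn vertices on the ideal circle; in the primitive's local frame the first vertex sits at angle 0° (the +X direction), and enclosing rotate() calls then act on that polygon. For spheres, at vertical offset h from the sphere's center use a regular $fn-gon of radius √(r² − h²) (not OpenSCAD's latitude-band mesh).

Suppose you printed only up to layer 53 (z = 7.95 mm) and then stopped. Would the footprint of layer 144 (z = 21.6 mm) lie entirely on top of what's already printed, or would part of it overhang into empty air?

part overhangs

Compare the two slices. At z = 7.95: the r=12 sphere contributes a regular 16-gon of circumradius √(12²−4.05²) = 11.296 (area = (16/2)·11.296²·sin(360°/16) = 390.64 mm²); the r=10 cylinder at (15.5, 4.5) gives a regular 16-gon of circumradius 10 (constant along its height) (area = (16/2)·10.000²·sin(360°/16) = 306.15 mm²); Subtracting the remaining from the first: starting from the r=12 sphere (390.64 mm²), the r=10 cylinder at (15.5, 4.5) partially overlaps it — only the 44.88 mm² overlap (of its 306.15 mm²) is removed, clipping the outline — area = 345.76 mm². At z = 21.6: the r=12 sphere contributes a regular 16-gon of circumradius √(12²−9.6²) = 7.200 (area = (16/2)·7.200²·sin(360°/16) = 158.71 mm²); the cylinder at (15.5, 4.5) is absent (z outside [-1.5, 21.5]); Subtracting the remaining from the first: none of the subtracted shapes is present at this height, so the r=12 sphere is unchanged — area = 158.71 mm². Checking containment: at z = 21.6 the cross-section extends beyond the z = 7.95 cross-section by about 2.94 mm².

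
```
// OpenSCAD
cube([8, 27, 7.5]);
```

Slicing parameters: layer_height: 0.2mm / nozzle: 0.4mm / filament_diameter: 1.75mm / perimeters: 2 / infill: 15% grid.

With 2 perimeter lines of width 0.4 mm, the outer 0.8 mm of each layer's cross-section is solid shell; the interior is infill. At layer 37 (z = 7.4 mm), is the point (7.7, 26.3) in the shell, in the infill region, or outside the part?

At z = 7.4 mm: the cube is present — its section is the full 8×27 rectangle. Overall, the cross-section is a single solid region. The nearest boundary edge runs (8.00, 0.00)→(8.00, 27.00); distance from the point to it = 0.30 mm. The point is inside the cross-section, 0.30 mm from the nearest boundary — within the 0.8 mm shell band (2 × 0.4).

shell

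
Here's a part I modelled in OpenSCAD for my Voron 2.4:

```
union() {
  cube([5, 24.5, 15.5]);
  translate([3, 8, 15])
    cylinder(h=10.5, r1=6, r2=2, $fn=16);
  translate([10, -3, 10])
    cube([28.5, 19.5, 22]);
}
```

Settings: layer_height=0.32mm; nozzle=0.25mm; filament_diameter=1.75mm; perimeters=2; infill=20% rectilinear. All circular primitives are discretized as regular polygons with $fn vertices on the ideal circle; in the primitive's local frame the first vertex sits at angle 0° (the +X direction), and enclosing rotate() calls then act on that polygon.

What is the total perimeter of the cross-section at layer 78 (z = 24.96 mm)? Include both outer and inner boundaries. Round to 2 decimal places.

At z = 24.96 mm: the cube does not reach this height (z outside [0, 15.5]); the cone at (3, 8) (r1=6→r2=2) has section circumradius 2.206 here — a regular 16-gon (perimeter = 2·16·2.206·sin(180°/16) = 13.77 mm); the cube at (10, -3) (footprint 28.5×19.5) is included at this height (perimeter 96.00 mm); Taking the union: the 2 present regions are separate (no shared area or edge), so areas and boundary lengths simply add and each stays a separate island — boundary = 109.77 mm. Overall, the cross-section has 2 separate islands. Total boundary length (outer) = 109.77 mm.

109.77 mm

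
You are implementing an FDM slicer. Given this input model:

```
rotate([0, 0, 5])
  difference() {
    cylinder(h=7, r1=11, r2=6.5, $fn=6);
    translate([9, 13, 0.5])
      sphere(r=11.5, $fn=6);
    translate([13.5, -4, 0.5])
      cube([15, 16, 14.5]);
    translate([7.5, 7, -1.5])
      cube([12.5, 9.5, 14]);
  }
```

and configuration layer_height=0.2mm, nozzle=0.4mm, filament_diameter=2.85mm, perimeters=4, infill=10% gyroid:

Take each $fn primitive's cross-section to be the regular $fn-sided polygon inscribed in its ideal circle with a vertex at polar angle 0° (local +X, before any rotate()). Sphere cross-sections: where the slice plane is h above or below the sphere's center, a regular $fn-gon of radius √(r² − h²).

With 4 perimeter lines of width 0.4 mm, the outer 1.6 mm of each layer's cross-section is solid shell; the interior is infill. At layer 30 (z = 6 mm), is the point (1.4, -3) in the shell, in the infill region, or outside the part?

At z = 6 mm: the cone (r1=11→r2=6.5) has section circumradius 7.143 here — a regular 6-gon; the r=11.5 sphere at (9, 13) slices to a regular 6-gon of circumradius 10.100 (√(r²−h²) with h=5.5 from center); the cube at (13.5, -4) (footprint 15×16) is included at this height; the cube at (7.5, 7) is present — its section is the full 12.5×9.5 rectangle; Subtracting the remaining from the first: starting from the cone, the r=11.5 sphere at (9, 13) partially overlaps it — only the 1.42 mm² overlap (of its 265.00 mm²) is removed, clipping the outline; the 15×16 cube at (13.5, -4) misses the remaining region (no effect); the 12.5×9.5 cube at (7.5, 7) misses the remaining region (no effect) — 1 connected region; (whole slice rotated 5° about Z — lengths, areas and connectivity unchanged). Overall, the cross-section is a single solid region. Undo the 5° rotation: the query point maps to (1.133, -3.111) in the un-rotated model frame. The nearest boundary edge runs (3.57, -6.19)→(-3.57, -6.19); distance from the point to it = 3.08 mm. The point is inside the cross-section and 3.08 mm from the nearest boundary — more than the 1.6 mm shell width (4 × 0.4), so it's in the infill interior.

infill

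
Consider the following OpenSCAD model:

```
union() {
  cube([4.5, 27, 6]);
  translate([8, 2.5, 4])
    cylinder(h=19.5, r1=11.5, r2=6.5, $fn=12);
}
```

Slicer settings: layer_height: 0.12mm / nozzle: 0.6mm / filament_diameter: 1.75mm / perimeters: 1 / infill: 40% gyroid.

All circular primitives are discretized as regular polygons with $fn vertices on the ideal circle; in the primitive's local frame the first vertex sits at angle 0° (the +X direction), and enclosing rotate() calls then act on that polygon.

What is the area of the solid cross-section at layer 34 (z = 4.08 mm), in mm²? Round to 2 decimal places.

462.73 mm²

At z = 4.08 mm: the cube (footprint 4.5×27) is included at this height (area 121.50 mm²); the cone at (8, 2.5): at t=0.004 of its height the radius interpolates to r₁+(r₂−r₁)t = 11.479, giving a regular 12-gon of that circumradius (area = (12/2)·11.479²·sin(360°/12) = 395.34 mm²); Taking the union: the regions partially overlap — summed areas 516.84 mm² minus the doubly-counted overlap 54.10 mm² gives 462.73 mm² — area = 462.73 mm². Overall, the cross-section is a single solid region. Net area = 462.73 mm².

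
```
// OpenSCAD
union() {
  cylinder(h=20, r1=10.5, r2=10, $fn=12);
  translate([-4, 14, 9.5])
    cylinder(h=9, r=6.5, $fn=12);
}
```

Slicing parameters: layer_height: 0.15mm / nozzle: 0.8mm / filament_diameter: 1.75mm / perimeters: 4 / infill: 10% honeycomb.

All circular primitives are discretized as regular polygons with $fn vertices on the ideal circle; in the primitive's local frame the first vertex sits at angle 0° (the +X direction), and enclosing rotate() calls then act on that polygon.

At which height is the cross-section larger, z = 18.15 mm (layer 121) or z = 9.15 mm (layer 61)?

layer 121 (z = 18.15 mm)

Layer 121 (z = 18.15): the cone: at t=0.907 of its height the radius interpolates to r₁+(r₂−r₁)t = 10.046, giving a regular 12-gon of that circumradius (area = (12/2)·10.046²·sin(360°/12) = 302.78 mm²); the r=6.5 cylinder at (-4, 14) gives a regular 12-gon of circumradius 6.5 (constant along its height) (area = (12/2)·6.500²·sin(360°/12) = 126.75 mm²); Combining (union): the regions partially overlap — summed areas 429.53 mm² minus the doubly-counted overlap 7.60 mm² gives 421.94 mm² — area = 421.94 mm². So its area = 421.94 mm². Layer 61 (z = 9.15): the cone contributes a regular 12-gon of circumradius 10.271 (interpolated between r1=10.5 and r2=10 at t=0.458) (area = (12/2)·10.271²·sin(360°/12) = 316.50 mm²); the cylinder at (-4, 14) does not reach this height (z outside [9.5, 18.5]); Combining (union): only the cone is present, so the union is just that shape — area = 316.50 mm². So its area = 316.50 mm². Layer 121 is larger (421.94 vs 316.50 mm²).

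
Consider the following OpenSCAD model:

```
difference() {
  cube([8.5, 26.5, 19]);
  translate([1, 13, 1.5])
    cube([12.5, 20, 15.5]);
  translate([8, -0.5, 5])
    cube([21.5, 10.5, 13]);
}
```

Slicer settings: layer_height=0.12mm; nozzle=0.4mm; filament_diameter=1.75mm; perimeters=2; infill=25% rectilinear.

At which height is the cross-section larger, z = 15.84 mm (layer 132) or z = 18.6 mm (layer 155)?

Layer 132 (z = 15.84): the 8.5×26.5 cube contributes its full rectangle (area 225.25 mm²); the cube at (1, 13) (footprint 12.5×20) is included at this height (area 250.00 mm²); the cube at (8, -0.5) (footprint 21.5×10.5) is included at this height (area 225.75 mm²); Subtracting the remaining from the first: starting from the 8.5×26.5 cube (225.25 mm²), the 12.5×20 cube at (1, 13) partially overlaps it — only the 101.25 mm² overlap (of its 250.00 mm²) is removed, clipping the outline; the 21.5×10.5 cube at (8, -0.5) partially overlaps it — only the 5.00 mm² overlap (of its 225.75 mm²) is removed, clipping the outline — area = 119.00 mm². So its area = 119.00 mm². Layer 155 (z = 18.6): the 8.5×26.5 cube contributes its full rectangle (area 225.25 mm²); the cube at (1, 13) is not intersected at this z (z outside [1.5, 17]); the cube at (8, -0.5) is not intersected at this z (z outside [5, 18]); Subtracting the remaining from the first: none of the subtracted shapes is present at this height, so the 8.5×26.5 cube is unchanged — area = 225.25 mm². So its area = 225.25 mm². Layer 155 is larger (225.25 vs 119.00 mm²).

layer 155 (z = 18.6 mm)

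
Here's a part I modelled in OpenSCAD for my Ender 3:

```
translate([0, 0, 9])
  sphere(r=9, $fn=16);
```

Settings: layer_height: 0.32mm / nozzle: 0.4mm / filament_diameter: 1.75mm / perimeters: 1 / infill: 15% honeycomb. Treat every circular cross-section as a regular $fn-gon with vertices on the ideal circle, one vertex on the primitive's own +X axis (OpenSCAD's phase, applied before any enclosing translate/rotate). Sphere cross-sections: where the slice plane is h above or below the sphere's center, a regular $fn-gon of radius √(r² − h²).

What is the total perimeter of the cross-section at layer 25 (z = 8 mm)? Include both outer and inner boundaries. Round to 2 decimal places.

At z = 8 mm: the sphere: section is a regular 16-gon, circumradius = √(r²−h²) = √(9²−1²) = 8.944 (perimeter = 2·16·8.944·sin(180°/16) = 55.84 mm). Overall, the cross-section is a single solid region. Total boundary length (outer) = 55.84 mm.

55.84 mm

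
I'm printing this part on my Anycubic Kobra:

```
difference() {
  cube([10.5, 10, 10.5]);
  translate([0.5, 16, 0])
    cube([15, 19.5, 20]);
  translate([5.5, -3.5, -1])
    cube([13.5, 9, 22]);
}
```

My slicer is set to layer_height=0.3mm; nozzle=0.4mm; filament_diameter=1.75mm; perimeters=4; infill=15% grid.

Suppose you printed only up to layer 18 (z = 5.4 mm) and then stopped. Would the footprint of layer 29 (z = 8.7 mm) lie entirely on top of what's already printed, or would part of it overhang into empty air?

entirely on top

Compare the two slices. At z = 5.4: the 10.5×10 cube contributes its full rectangle (area 105.00 mm²); the cube at (0.5, 16) (footprint 15×19.5) is included at this height (area 292.50 mm²); the cube at (5.5, -3.5) is present — its section is the full 13.5×9 rectangle (area 121.50 mm²); After the difference (first − rest): starting from the 10.5×10 cube (105.00 mm²), the 15×19.5 cube at (0.5, 16) misses the remaining region (no effect); the 13.5×9 cube at (5.5, -3.5) partially overlaps it — only the 27.50 mm² overlap (of its 121.50 mm²) is removed, clipping the outline — area = 77.50 mm². At z = 8.7: the cube is present — its section is the full 10.5×10 rectangle (area 105.00 mm²); the cube at (0.5, 16) (footprint 15×19.5) is included at this height (area 292.50 mm²); the cube at (5.5, -3.5) (footprint 13.5×9) is included at this height (area 121.50 mm²); Subtracting the remaining from the first: starting from the 10.5×10 cube (105.00 mm²), the 15×19.5 cube at (0.5, 16) misses the remaining region (no effect); the 13.5×9 cube at (5.5, -3.5) partially overlaps it — only the 27.50 mm² overlap (of its 121.50 mm²) is removed, clipping the outline — area = 77.50 mm². Checking containment: the cross-section at z = 8.7 is a subset of the cross-section at z = 5.4.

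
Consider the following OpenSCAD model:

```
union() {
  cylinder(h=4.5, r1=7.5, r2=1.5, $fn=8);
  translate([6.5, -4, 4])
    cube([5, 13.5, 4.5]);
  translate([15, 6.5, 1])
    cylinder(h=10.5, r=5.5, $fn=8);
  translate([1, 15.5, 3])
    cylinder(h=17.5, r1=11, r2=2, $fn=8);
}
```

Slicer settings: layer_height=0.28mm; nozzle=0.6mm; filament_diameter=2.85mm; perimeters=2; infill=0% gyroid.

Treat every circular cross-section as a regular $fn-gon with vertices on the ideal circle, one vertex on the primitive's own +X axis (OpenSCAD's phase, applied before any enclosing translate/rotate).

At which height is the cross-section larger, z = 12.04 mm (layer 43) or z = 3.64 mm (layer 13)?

Layer 43 (z = 12.04): the cone is absent (z outside [0, 4.5]); the cube at (6.5, -4) is not intersected at this z (z outside [4, 8.5]); the cylinder at (15, 6.5) is not intersected at this z (z outside [1, 11.5]); the cone at (1, 15.5): at t=0.517 of its height the radius interpolates to r₁+(r₂−r₁)t = 6.351, giving a regular 8-gon of that circumradius (area = (8/2)·6.351²·sin(360°/8) = 114.08 mm²); Taking the union: only the cone at (1, 15.5) is present, so the union is just that shape — area = 114.08 mm². So its area = 114.08 mm². Layer 13 (z = 3.64): the cone: at t=0.809 of its height the radius interpolates to r₁+(r₂−r₁)t = 2.647, giving a regular 8-gon of that circumradius (area = (8/2)·2.647²·sin(360°/8) = 19.81 mm²); the cube at (6.5, -4) is absent (z outside [4, 8.5]); the cylinder at (15, 6.5): section is a regular 8-gon, circumradius r=5.5 (area = (8/2)·5.500²·sin(360°/8) = 85.56 mm²); the cone at (1, 15.5) contributes a regular 8-gon of circumradius 10.671 (interpolated between r1=11 and r2=2 at t=0.037) (area = (8/2)·10.671²·sin(360°/8) = 322.07 mm²); Taking the union: the 3 present regions are separate (no shared area or edge), so areas and boundary lengths simply add and each stays a separate island — area = 427.44 mm². So its area = 427.44 mm². Layer 13 is larger (427.44 vs 114.08 mm²).

layer 13 (z = 3.64 mm)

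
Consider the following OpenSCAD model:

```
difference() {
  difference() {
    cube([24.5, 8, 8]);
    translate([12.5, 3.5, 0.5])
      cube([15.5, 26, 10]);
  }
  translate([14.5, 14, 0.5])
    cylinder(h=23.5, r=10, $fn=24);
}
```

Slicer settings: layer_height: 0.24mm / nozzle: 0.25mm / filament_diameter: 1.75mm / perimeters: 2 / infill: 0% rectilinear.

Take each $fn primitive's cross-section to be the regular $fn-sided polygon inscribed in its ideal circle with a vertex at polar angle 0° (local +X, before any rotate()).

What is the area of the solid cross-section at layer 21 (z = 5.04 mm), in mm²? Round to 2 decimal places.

At z = 5.04 mm: the 24.5×8 cube contributes its full rectangle (area 196.00 mm²); the cube at (12.5, 3.5) (footprint 15.5×26) is included at this height (area 403.00 mm²); Taking the first minus the rest: starting from the 24.5×8 cube (196.00 mm²), the 15.5×26 cube at (12.5, 3.5) partially overlaps it — only the 54.00 mm² overlap (of its 403.00 mm²) is removed, clipping the outline — area = 142.00 mm²; the cylinder at (14.5, 14): section is a regular 24-gon, circumradius r=10 (area = (24/2)·10.000²·sin(360°/24) = 310.58 mm²); Subtracting the remaining from the first: starting from the result so far (142.00 mm²), the r=10 cylinder at (14.5, 14) partially overlaps it — only the 14.10 mm² overlap (of its 310.58 mm²) is removed, clipping the outline — area = 127.90 mm². Overall, the cross-section is a single solid region. Net area = 127.90 mm².

127.90 mm²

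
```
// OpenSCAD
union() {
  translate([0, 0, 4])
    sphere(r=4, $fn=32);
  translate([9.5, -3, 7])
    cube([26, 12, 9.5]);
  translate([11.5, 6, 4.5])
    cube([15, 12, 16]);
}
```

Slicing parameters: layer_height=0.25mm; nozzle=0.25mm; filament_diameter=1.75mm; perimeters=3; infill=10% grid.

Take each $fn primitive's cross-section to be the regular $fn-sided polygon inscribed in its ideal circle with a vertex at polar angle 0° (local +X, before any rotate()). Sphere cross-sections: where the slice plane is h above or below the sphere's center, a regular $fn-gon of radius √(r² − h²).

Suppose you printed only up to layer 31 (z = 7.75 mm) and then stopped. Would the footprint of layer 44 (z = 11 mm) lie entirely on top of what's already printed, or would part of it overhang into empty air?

entirely on top

Compare the two slices. At z = 7.75: the r=4 sphere contributes a regular 32-gon of circumradius √(4²−3.75²) = 1.392 (area = (32/2)·1.392²·sin(360°/32) = 6.05 mm²); the 26×12 cube at (9.5, -3) contributes its full rectangle (area 312.00 mm²); the 15×12 cube at (11.5, 6) contributes its full rectangle (area 180.00 mm²); Taking the union: the regions partially overlap — summed areas 498.05 mm² minus the doubly-counted overlap 45.00 mm² gives 453.05 mm² — area = 453.05 mm². At z = 11: the sphere is absent (|z−center|=7.000 > r=4); the cube at (9.5, -3) (footprint 26×12) is included at this height (area 312.00 mm²); the 15×12 cube at (11.5, 6) contributes its full rectangle (area 180.00 mm²); Merging all regions: the regions partially overlap — summed areas 492.00 mm² minus the doubly-counted overlap 45.00 mm² gives 447.00 mm² — area = 447.00 mm². Checking containment: the cross-section at z = 11 is a subset of the cross-section at z = 7.75.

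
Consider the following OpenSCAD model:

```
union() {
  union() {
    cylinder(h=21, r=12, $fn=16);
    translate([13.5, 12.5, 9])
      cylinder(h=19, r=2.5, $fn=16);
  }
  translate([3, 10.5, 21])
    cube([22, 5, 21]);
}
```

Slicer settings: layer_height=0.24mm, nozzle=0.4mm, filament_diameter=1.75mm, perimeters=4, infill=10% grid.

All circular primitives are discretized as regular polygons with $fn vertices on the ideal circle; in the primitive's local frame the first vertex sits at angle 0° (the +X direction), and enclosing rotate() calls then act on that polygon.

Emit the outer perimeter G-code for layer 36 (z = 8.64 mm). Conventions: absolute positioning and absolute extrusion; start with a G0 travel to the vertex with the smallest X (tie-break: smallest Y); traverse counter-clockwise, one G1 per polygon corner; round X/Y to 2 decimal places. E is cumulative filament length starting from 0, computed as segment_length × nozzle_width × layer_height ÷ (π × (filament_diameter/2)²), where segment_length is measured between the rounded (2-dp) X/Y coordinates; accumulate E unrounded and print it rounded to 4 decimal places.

At z = 8.64 mm: the r=12 cylinder contributes a regular 16-gon of circumradius 12; the cylinder at (13.5, 12.5) is not intersected at this z (z outside [9, 28]); Combining (union): only the r=12 cylinder is present, so the union is just that shape — 1 connected region; the cube at (3, 10.5) is not intersected at this z (z outside [21, 42]); Taking the union: only the result so far is present, so the union is just that shape — 1 connected region. The outline is a single polygon with 16 vertices. Extrusion per mm of travel: 0.4 × 0.24 / (π × 0.875²) = 0.039912. Accumulating E over each segment gives final E = 2.9907.

G0 X-12.00 Y0.00 Z8.64
G1 X-11.09 Y-4.59 E0.1868
G1 X-8.49 Y-8.49 E0.3738
G1 X-4.59 Y-11.09 E0.5609
G1 X0.00 Y-12.00 E0.7477
G1 X4.59 Y-11.09 E0.9344
G1 X8.49 Y-8.49 E1.1215
G1 X11.09 Y-4.59 E1.3086
G1 X12.00 Y0.00 E1.4954
G1 X11.09 Y4.59 E1.6821
G1 X8.49 Y8.49 E1.8692
G1 X4.59 Y11.09 E2.0563
G1 X0.00 Y12.00 E2.2430
G1 X-4.59 Y11.09 E2.4298
G1 X-8.49 Y8.49 E2.6169
G1 X-11.09 Y4.59 E2.8040
G1 X-12.00 Y0.00 E2.9907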